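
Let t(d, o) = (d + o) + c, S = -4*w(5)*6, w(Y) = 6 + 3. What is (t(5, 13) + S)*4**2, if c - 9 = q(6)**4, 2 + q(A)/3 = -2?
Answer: 328752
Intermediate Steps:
w(Y) = 9
q(A) = -12 (q(A) = -6 + 3*(-2) = -6 - 6 = -12)
c = 20745 (c = 9 + (-12)**4 = 9 + 20736 = 20745)
S = -216 (S = -4*9*6 = -36*6 = -216)
t(d, o) = 20745 + d + o (t(d, o) = (d + o) + 20745 = 20745 + d + o)
(t(5, 13) + S)*4**2 = ((20745 + 5 + 13) - 216)*4**2 = (20763 - 216)*16 = 20547*16 = 328752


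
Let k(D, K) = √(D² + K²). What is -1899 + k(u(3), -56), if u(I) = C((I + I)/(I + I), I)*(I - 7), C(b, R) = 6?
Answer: -1899 + 8*√58 ≈ -1838.1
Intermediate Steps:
u(I) = -42 + 6*I (u(I) = 6*(I - 7) = 6*(-7 + I) = -42 + 6*I)
-1899 + k(u(3), -56) = -1899 + √((-42 + 6*3)² + (-56)²) = -1899 + √((-42 + 18)² + 3136) = -1899 + √((-24)² + 3136) = -1899 + √(576 + 3136) = -1899 + √3712 = -1899 + 8*√58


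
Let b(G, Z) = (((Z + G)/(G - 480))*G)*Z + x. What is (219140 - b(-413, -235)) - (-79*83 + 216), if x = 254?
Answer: 2941193/19 ≈ 1.5480e+5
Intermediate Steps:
b(G, Z) = 254 + G*Z*(G + Z)/(-480 + G) (b(G, Z) = (((Z + G)/(G - 480))*G)*Z + 254 = (((G + Z)/(-480 + G))*G)*Z + 254 = (G*(G + Z)/(-480 + G))*Z + 254 = G*Z*(G + Z)/(-480 + G) + 254 = 254 + G*Z*(G + Z)/(-480 + G))
(219140 - b(-413, -235)) - (-79*83 + 216) = (219140 - (-121920 + 254*(-413) - 413*(-235)² - 235*(-413)²)/(-480 - 413)) - (-79*83 + 216) = (219140 - (-121920 - 104902 - 413*55225 - 235*170569)/(-893)) - (-6557 + 216) = (219140 - (-1)*(-121920 - 104902 - 22807925 - 40083715)/893) - 1*(-6341) = (219140 - (-1)*(-63118462)/893) + 6341 = (219140 - 1*1342946/19) + 6341 = (219140 - 1342946/19) + 6341 = 2820714/19 + 6341 = 2941193/19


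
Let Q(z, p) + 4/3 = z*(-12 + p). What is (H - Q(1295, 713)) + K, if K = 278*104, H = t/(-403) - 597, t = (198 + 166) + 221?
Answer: -81791651/93 ≈ -8.7948e+5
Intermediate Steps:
t = 585 (t = 364 + 221 = 585)
Q(z, p) = -4/3 + z*(-12 + p)
H = -18552/31 (H = 585/(-403) - 597 = 585*(-1/403) - 597 = -45/31 - 597 = -18552/31 ≈ -598.45)
K = 28912
(H - Q(1295, 713)) + K = (-18552/31 - (-4/3 - 12*1295 + 713*1295)) + 28912 = (-18552/31 - (-4/3 - 15540 + 923335)) + 28912 = (-18552/31 - 1*2723381/3) + 28912 = (-18552/31 - 2723381/3) + 28912 = -84480467/93 + 28912 = -81791651/93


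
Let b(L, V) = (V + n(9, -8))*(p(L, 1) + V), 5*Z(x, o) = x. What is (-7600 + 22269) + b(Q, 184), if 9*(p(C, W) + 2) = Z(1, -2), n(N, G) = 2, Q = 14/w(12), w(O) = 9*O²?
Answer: 727877/15 ≈ 48525.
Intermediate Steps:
Q = 7/648 (Q = 14/((9*12²)) = 14/((9*144)) = 14/1296 = 14*(1/1296) = 7/648 ≈ 0.010802)
Z(x, o) = x/5
p(C, W) = -89/45 (p(C, W) = -2 + ((⅕)*1)/9 = -2 + (⅑)*(⅕) = -2 + 1/45 = -89/45)
b(L, V) = (2 + V)*(-89/45 + V) (b(L, V) = (V + 2)*(-89/45 + V) = (2 + V)*(-89/45 + V))
(-7600 + 22269) + b(Q, 184) = (-7600 + 22269) + (-178/45 + 184² + (1/45)*184) = 14669 + (-178/45 + 33856 + 184/45) = 14669 + 507842/15 = 727877/15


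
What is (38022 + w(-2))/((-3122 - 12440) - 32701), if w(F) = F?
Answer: -38020/48263 ≈ -0.78777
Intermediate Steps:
(38022 + w(-2))/((-3122 - 12440) - 32701) = (38022 - 2)/((-3122 - 12440) - 32701) = 38020/(-15562 - 32701) = 38020/(-48263) = 38020*(-1/48263) = -38020/48263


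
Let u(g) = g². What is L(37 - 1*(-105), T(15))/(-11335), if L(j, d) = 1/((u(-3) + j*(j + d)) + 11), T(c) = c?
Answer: -1/252929190 ≈ -3.9537e-9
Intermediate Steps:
L(j, d) = 1/(20 + j*(d + j)) (L(j, d) = 1/(((-3)² + j*(j + d)) + 11) = 1/((9 + j*(d + j)) + 11) = 1/(20 + j*(d + j)))
L(37 - 1*(-105), T(15))/(-11335) = 1/((20 + (37 - 1*(-105))² + 15*(37 - 1*(-105)))*(-11335)) = -1/11335/(20 + (37 + 105)² + 15*(37 + 105)) = -1/11335/(20 + 142² + 15*142) = -1/11335/(20 + 20164 + 2130) = -1/11335/22314 = (1/22314)*(-1/11335) = -1/252929190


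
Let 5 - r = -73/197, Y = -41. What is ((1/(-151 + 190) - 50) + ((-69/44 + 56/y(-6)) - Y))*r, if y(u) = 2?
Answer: 15847253/169026 ≈ 93.756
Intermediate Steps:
r = 1058/197 (r = 5 - (-73)/197 = 5 - 1*(-73/197) = 5 + 73/197 = 1058/197 ≈ 5.3706)
((1/(-151 + 190) - 50) + ((-69/44 + 56/y(-6)) - Y))*r = ((1/(-151 + 190) - 50) + ((-69/44 + 56/2) - 1*(-41)))*(1058/197) = ((1/39 - 50) + ((-69*1/44 + 56*(½)) + 41))*(1058/197) = ((1/39 - 50) + ((-69/44 + 28) + 41))*(1058/197) = (-1949/39 + (1163/44 + 41))*(1058/197) = (-1949/39 + 2967/44)*(1058/197) = (29957/1716)*(1058/197) = 15847253/169026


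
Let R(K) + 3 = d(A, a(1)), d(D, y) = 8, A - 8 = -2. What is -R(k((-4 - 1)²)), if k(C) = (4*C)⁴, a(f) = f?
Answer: -5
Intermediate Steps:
A = 6 (A = 8 - 2 = 6)
k(C) = 256*C⁴
R(K) = 5 (R(K) = -3 + 8 = 5)
-R(k((-4 - 1)²)) = -1*5 = -5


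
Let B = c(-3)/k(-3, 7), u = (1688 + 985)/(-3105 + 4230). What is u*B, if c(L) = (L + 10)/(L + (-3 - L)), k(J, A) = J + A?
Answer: -693/500 ≈ -1.3860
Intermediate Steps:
k(J, A) = A + J
c(L) = -10/3 - L/3 (c(L) = (10 + L)/(-3) = (10 + L)*(-⅓) = -10/3 - L/3)
u = 297/125 (u = 2673/1125 = 2673*(1/1125) = 297/125 ≈ 2.3760)
B = -7/12 (B = (-10/3 - ⅓*(-3))/(7 - 3) = (-10/3 + 1)/4 = -7/3*¼ = -7/12 ≈ -0.58333)
u*B = (297/125)*(-7/12) = -693/500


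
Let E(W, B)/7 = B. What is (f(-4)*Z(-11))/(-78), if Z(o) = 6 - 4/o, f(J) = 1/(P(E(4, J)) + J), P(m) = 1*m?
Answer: 35/13728 ≈ 0.0025495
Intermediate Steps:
E(W, B) = 7*B
P(m) = m
f(J) = 1/(8*J) (f(J) = 1/(7*J + J) = 1/(8*J))
(f(-4)*Z(-11))/(-78) = (((1/8)/(-4))*(6 - 4/(-11)))/(-78) = (((1/8)*(-1/4))*(6 - 4*(-1/11)))*(-1/78) = -(6 + 4/11)/32*(-1/78) = -1/32*70/11*(-1/78) = -35/176*(-1/78) = 35/13728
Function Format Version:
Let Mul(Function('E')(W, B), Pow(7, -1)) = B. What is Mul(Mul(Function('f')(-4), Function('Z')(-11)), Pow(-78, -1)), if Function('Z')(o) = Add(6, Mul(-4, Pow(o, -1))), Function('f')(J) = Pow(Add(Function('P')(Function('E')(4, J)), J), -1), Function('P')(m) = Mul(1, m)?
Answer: Rational(35, 13728) ≈ 0.0025495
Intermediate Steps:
Function('E')(W, B) = Mul(7, B)
Function('P')(m) = m
Function('f')(J) = Mul(Rational(1, 8), Pow(J, -1)) (Function('f')(J) = Pow(Add(Mul(7, J), J), -1) = Pow(Mul(8, J), -1) = Mul(Rational(1, 8), Pow(J, -1)))
Mul(Mul(Function('f')(-4), Function('Z')(-11)), Pow(-78, -1)) = Mul(Mul(Mul(Rational(1, 8), Pow(-4, -1)), Add(6, Mul(-4, Pow(-11, -1)))), Pow(-78, -1)) = Mul(Mul(Mul(Rational(1, 8), Rational(-1, 4)), Add(6, Mul(-4, Rational(-1, 11)))), Rational(-1, 78)) = Mul(Mul(Rational(-1, 32), Add(6, Rational(4, 11))), Rational(-1, 78)) = Mul(Mul(Rational(-1, 32), Rational(70, 11)), Rational(-1, 78)) = Mul(Rational(-35, 176), Rational(-1, 78)) = Rational(35, 13728)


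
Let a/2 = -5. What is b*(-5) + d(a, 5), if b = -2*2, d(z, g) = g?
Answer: 25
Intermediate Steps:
a = -10 (a = 2*(-5) = -10)
b = -4
b*(-5) + d(a, 5) = -4*(-5) + 5 = 20 + 5 = 25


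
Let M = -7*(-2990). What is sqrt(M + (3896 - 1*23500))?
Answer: sqrt(1326) ≈ 36.414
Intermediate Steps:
M = 20930
sqrt(M + (3896 - 1*23500)) = sqrt(20930 + (3896 - 1*23500)) = sqrt(20930 + (3896 - 23500)) = sqrt(20930 - 19604) = sqrt(1326)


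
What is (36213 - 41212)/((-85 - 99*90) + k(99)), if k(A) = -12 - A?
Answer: 4999/9106 ≈ 0.54898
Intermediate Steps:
(36213 - 41212)/((-85 - 99*90) + k(99)) = (36213 - 41212)/((-85 - 99*90) + (-12 - 1*99)) = -4999/((-85 - 8910) + (-12 - 99)) = -4999/(-8995 - 111) = -4999/(-9106) = -4999*(-1/9106) = 4999/9106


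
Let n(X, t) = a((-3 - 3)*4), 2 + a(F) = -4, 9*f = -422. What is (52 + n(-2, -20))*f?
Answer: -19412/9 ≈ -2156.9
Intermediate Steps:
f = -422/9 (f = (⅑)*(-422) = -422/9 ≈ -46.889)
a(F) = -6 (a(F) = -2 - 4 = -6)
n(X, t) = -6
(52 + n(-2, -20))*f = (52 - 6)*(-422/9) = 46*(-422/9) = -19412/9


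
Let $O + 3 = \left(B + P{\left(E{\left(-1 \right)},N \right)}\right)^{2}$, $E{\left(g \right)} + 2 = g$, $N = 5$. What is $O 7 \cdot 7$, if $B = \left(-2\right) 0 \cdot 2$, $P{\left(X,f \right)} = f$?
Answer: $1078$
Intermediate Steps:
$E{\left(g \right)} = -2 + g$
$B = 0$ ($B = 0 \cdot 2 = 0$)
$O = 22$ ($O = -3 + \left(0 + 5\right)^{2} = -3 + 5^{2} = -3 + 25 = 22$)
$O 7 \cdot 7 = 22 \cdot 7 \cdot 7 = 22 \cdot 49 = 1078$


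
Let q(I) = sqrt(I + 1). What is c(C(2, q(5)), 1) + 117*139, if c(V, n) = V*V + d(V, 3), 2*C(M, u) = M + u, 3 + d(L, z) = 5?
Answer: 32535/2 + sqrt(6) ≈ 16270.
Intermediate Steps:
q(I) = sqrt(1 + I)
d(L, z) = 2 (d(L, z) = -3 + 5 = 2)
C(M, u) = M/2 + u/2 (C(M, u) = (M + u)/2 = M/2 + u/2)
c(V, n) = 2 + V**2 (c(V, n) = V*V + 2 = V**2 + 2 = 2 + V**2)
c(C(2, q(5)), 1) + 117*139 = (2 + ((1/2)*2 + sqrt(1 + 5)/2)**2) + 117*139 = (2 + (1 + sqrt(6)/2)**2) + 16263 = 16265 + (1 + sqrt(6)/2)**2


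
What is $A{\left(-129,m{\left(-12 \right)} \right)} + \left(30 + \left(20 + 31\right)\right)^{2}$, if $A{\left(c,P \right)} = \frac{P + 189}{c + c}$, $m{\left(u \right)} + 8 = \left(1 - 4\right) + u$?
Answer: $\frac{846286}{129} \approx 6560.4$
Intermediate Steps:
$m{\left(u \right)} = -11 + u$ ($m{\left(u \right)} = -8 + \left(\left(1 - 4\right) + u\right) = -8 + \left(-3 + u\right) = -11 + u$)
$A{\left(c,P \right)} = \frac{189 + P}{2 c}$
$A{\left(-129,m{\left(-12 \right)} \right)} + \left(30 + \left(20 + 31\right)\right)^{2} = \frac{189 - 23}{2 \left(-129\right)} + \left(30 + \left(20 + 31\right)\right)^{2} = \frac{1}{2} \left(- \frac{1}{129}\right) \left(189 - 23\right) + \left(30 + 51\right)^{2} = \frac{1}{2} \left(- \frac{1}{129}\right) 166 + 81^{2} = - \frac{83}{129} + 6561 = \frac{846286}{129}$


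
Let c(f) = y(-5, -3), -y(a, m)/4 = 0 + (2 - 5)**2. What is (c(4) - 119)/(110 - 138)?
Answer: 155/28 ≈ 5.5357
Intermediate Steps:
y(a, m) = -36 (y(a, m) = -4*(0 + (2 - 5)**2) = -4*(0 + (-3)**2) = -4*(0 + 9) = -4*9 = -36)
c(f) = -36
(c(4) - 119)/(110 - 138) = (-36 - 119)/(110 - 138) = -155/(-28) = -155*(-1/28) = 155/28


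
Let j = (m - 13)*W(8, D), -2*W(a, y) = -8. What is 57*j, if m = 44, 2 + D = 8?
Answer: 7068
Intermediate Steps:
D = 6 (D = -2 + 8 = 6)
W(a, y) = 4 (W(a, y) = -1/2*(-8) = 4)
j = 124 (j = (44 - 13)*4 = 31*4 = 124)
57*j = 57*124 = 7068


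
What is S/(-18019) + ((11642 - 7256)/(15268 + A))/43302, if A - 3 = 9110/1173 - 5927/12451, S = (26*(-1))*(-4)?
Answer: -167289204508645649/29017794178199540056 ≈ -0.0057651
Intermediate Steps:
S = 104 (S = -26*(-4) = 104)
A = 150291308/14605023 (A = 3 + (9110/1173 - 5927/12451) = 3 + 106476239/14605023 = 150291308/14605023 ≈ 10.290)
S/(-18019) + ((11642 - 7256)/(15268 + A))/43302 = 104/(-18019) + ((11642 - 7256)/(15268 + 150291308/14605023))/43302 = 104*(-1/18019) + (4386/(223139782472/14605023))*(1/43302) = -104/18019 + (4386*(14605023/223139782472))*(1/43302) = -104/18019 + (32028815439/111569891236)*(1/43302) = -104/18019 + 10676271813/1610399810100424 = -167289204508645649/29017794178199540056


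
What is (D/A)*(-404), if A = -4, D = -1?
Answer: -101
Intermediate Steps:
(D/A)*(-404) = -1/(-4)*(-404) = -1*(-1/4)*(-404) = (1/4)*(-404) = -101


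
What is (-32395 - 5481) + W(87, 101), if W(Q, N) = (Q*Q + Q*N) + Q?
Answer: -21433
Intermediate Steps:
W(Q, N) = Q + Q**2 + N*Q (W(Q, N) = (Q**2 + N*Q) + Q = Q + Q**2 + N*Q)
(-32395 - 5481) + W(87, 101) = (-32395 - 5481) + 87*(1 + 101 + 87) = -37876 + 87*189 = -37876 + 16443 = -21433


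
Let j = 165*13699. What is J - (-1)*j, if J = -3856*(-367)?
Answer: 3675487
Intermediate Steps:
j = 2260335
J = 1415152
J - (-1)*j = 1415152 - (-1)*2260335 = 1415152 - 1*(-2260335) = 1415152 + 2260335 = 3675487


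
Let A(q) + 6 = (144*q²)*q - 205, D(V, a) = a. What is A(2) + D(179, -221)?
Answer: 720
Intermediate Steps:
A(q) = -211 + 144*q³ (A(q) = -6 + ((144*q²)*q - 205) = -6 + (144*q³ - 205) = -6 + (-205 + 144*q³) = -211 + 144*q³)
A(2) + D(179, -221) = (-211 + 144*2³) - 221 = (-211 + 144*8) - 221 = (-211 + 1152) - 221 = 941 - 221 = 720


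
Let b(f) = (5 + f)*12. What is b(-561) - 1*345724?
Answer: -352396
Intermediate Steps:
b(f) = 60 + 12*f
b(-561) - 1*345724 = (60 + 12*(-561)) - 1*345724 = (60 - 6732) - 345724 = -6672 - 345724 = -352396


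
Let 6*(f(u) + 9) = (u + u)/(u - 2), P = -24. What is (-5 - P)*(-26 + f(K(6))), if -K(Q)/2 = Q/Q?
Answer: -3971/6 ≈ -661.83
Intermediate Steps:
K(Q) = -2 (K(Q) = -2*Q/Q = -2*1 = -2)
f(u) = -9 + u/(3*(-2 + u)) (f(u) = -9 + ((u + u)/(u - 2))/6 = -9 + ((2*u)/(-2 + u))/6 = -9 + (2*u/(-2 + u))/6 = -9 + u/(3*(-2 + u)))
(-5 - P)*(-26 + f(K(6))) = (-5 - 1*(-24))*(-26 + 2*(27 - 13*(-2))/(3*(-2 - 2))) = (-5 + 24)*(-26 + (⅔)*(27 + 26)/(-4)) = 19*(-26 + (⅔)*(-¼)*53) = 19*(-26 - 53/6) = 19*(-209/6) = -3971/6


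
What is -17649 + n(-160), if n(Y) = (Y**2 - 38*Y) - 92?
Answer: 13939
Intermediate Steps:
n(Y) = -92 + Y**2 - 38*Y
-17649 + n(-160) = -17649 + (-92 + (-160)**2 - 38*(-160)) = -17649 + (-92 + 25600 + 6080) = -17649 + 31588 = 13939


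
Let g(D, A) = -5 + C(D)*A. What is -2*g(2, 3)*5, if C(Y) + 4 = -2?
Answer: 230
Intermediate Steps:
C(Y) = -6 (C(Y) = -4 - 2 = -6)
g(D, A) = -5 - 6*A
-2*g(2, 3)*5 = -2*(-5 - 6*3)*5 = -2*(-5 - 18)*5 = -2*(-23)*5 = 46*5 = 230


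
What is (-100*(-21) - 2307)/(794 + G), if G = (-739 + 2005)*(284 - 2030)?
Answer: 207/2209642 ≈ 9.3680e-5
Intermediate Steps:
G = -2210436 (G = 1266*(-1746) = -2210436)
(-100*(-21) - 2307)/(794 + G) = (-100*(-21) - 2307)/(794 - 2210436) = (2100 - 2307)/(-2209642) = -207*(-1/2209642) = 207/2209642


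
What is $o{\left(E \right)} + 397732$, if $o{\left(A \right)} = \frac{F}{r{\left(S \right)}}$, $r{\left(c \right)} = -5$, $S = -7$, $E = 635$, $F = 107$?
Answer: $\frac{1988553}{5} \approx 3.9771 \cdot 10^{5}$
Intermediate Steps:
$o{\left(A \right)} = - \frac{107}{5}$ ($o{\left(A \right)} = \frac{107}{-5} = 107 \left(- \frac{1}{5}\right) = - \frac{107}{5}$)
$o{\left(E \right)} + 397732 = - \frac{107}{5} + 397732 = \frac{1988553}{5}$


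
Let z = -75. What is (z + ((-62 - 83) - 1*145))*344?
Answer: -125560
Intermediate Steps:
(z + ((-62 - 83) - 1*145))*344 = (-75 + ((-62 - 83) - 1*145))*344 = (-75 + (-145 - 145))*344 = (-75 - 290)*344 = -365*344 = -125560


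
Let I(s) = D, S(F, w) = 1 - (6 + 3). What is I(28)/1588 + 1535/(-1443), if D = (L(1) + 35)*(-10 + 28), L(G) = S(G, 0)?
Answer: -868141/1145742 ≈ -0.75771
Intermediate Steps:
S(F, w) = -8 (S(F, w) = 1 - 1*9 = 1 - 9 = -8)
L(G) = -8
D = 486 (D = (-8 + 35)*(-10 + 28) = 27*18 = 486)
I(s) = 486
I(28)/1588 + 1535/(-1443) = 486/1588 + 1535/(-1443) = 486*(1/1588) + 1535*(-1/1443) = 243/794 - 1535/1443 = -868141/1145742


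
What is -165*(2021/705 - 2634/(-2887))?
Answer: -1800161/2887 ≈ -623.54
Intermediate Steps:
-165*(2021/705 - 2634/(-2887)) = -165*(2021*(1/705) - 2634*(-1/2887)) = -165*(43/15 + 2634/2887) = -165*163651/43305 = -1800161/2887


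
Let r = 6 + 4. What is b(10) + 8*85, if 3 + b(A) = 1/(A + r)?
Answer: 13541/20 ≈ 677.05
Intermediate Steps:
r = 10
b(A) = -3 + 1/(10 + A) (b(A) = -3 + 1/(A + 10) = -3 + 1/(10 + A))
b(10) + 8*85 = (-29 - 3*10)/(10 + 10) + 8*85 = (-29 - 30)/20 + 680 = (1/20)*(-59) + 680 = -59/20 + 680 = 13541/20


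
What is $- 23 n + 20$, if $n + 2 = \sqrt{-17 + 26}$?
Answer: $-3$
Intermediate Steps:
$n = 1$ ($n = -2 + \sqrt{-17 + 26} = -2 + \sqrt{9} = -2 + 3 = 1$)
$- 23 n + 20 = \left(-23\right) 1 + 20 = -23 + 20 = -3$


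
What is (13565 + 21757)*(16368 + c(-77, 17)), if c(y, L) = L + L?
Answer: 579351444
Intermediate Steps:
c(y, L) = 2*L
(13565 + 21757)*(16368 + c(-77, 17)) = (13565 + 21757)*(16368 + 2*17) = 35322*(16368 + 34) = 35322*16402 = 579351444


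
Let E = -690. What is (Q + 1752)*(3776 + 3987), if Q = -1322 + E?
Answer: -2018380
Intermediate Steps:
Q = -2012 (Q = -1322 - 690 = -2012)
(Q + 1752)*(3776 + 3987) = (-2012 + 1752)*(3776 + 3987) = -260*7763 = -2018380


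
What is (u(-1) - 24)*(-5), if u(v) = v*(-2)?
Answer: 110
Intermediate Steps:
u(v) = -2*v
(u(-1) - 24)*(-5) = (-2*(-1) - 24)*(-5) = (2 - 24)*(-5) = -22*(-5) = 110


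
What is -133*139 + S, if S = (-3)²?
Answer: -18478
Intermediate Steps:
S = 9
-133*139 + S = -133*139 + 9 = -18487 + 9 = -18478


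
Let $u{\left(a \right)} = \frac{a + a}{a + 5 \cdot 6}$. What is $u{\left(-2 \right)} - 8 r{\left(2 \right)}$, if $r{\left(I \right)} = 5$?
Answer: $- \frac{281}{7} \approx -40.143$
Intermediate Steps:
$u{\left(a \right)} = \frac{2 a}{30 + a}$ ($u{\left(a \right)} = \frac{2 a}{a + 30} = \frac{2 a}{30 + a}$)
$u{\left(-2 \right)} - 8 r{\left(2 \right)} = 2 \left(-2\right) \frac{1}{30 - 2} - 40 = 2 \left(-2\right) \frac{1}{28} - 40 = - \frac{1}{7} - 40 = - \frac{281}{7}$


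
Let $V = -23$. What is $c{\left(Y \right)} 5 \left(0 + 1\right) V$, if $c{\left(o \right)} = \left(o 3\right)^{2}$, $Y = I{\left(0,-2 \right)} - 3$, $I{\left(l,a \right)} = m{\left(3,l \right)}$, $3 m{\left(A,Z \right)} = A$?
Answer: $-4140$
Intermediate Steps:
$m{\left(A,Z \right)} = \frac{A}{3}$
$I{\left(l,a \right)} = 1$ ($I{\left(l,a \right)} = \frac{1}{3} \cdot 3 = 1$)
$Y = -2$ ($Y = 1 - 3 = -2$)
$c{\left(o \right)} = 9 o^{2}$ ($c{\left(o \right)} = \left(3 o\right)^{2} = 9 o^{2}$)
$c{\left(Y \right)} 5 \left(0 + 1\right) V = 9 \left(-2\right)^{2} \cdot 5 \left(0 + 1\right) \left(-23\right) = 9 \cdot 4 \cdot 5 \cdot 1 \left(-23\right) = 36 \cdot 5 \left(-23\right) = 180 \left(-23\right) = -4140$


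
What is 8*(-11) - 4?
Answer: -92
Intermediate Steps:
8*(-11) - 4 = -88 - 4 = -92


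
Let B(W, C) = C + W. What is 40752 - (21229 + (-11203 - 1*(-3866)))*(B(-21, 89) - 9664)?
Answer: 133348384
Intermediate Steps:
40752 - (21229 + (-11203 - 1*(-3866)))*(B(-21, 89) - 9664) = 40752 - (21229 + (-11203 - 1*(-3866)))*((89 - 21) - 9664) = 40752 - (21229 + (-11203 + 3866))*(68 - 9664) = 40752 - (21229 - 7337)*(-9596) = 40752 - 13892*(-9596) = 40752 - 1*(-133307632) = 40752 + 133307632 = 133348384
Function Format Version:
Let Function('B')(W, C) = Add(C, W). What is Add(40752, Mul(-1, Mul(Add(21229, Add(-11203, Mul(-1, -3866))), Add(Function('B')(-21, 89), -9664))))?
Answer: 133348384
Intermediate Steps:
Add(40752, Mul(-1, Mul(Add(21229, Add(-11203, Mul(-1, -3866))), Add(Function('B')(-21, 89), -9664)))) = Add(40752, Mul(-1, Mul(Add(21229, Add(-11203, Mul(-1, -3866))), Add(Add(89, -21), -9664)))) = Add(40752, Mul(-1, Mul(Add(21229, Add(-11203, 3866)), Add(68, -9664)))) = Add(40752, Mul(-1, Mul(Add(21229, -7337), -9596))) = Add(40752, Mul(-1, Mul(13892, -9596))) = Add(40752, Mul(-1, -133307632)) = Add(40752, 133307632) = 133348384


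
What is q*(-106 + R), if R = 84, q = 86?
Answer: -1892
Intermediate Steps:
q*(-106 + R) = 86*(-106 + 84) = 86*(-22) = -1892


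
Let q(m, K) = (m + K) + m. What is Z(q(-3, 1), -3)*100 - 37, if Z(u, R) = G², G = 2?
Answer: 363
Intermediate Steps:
q(m, K) = K + 2*m (q(m, K) = (K + m) + m = K + 2*m)
Z(u, R) = 4 (Z(u, R) = 2² = 4)
Z(q(-3, 1), -3)*100 - 37 = 4*100 - 37 = 400 - 37 = 363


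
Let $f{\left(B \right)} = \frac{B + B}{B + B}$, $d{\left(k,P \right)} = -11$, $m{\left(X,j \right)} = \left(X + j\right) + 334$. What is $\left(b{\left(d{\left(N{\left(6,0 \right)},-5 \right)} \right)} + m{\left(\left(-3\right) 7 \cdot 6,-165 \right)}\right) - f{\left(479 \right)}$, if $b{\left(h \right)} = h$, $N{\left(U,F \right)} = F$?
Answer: $31$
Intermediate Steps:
$m{\left(X,j \right)} = 334 + X + j$
$f{\left(B \right)} = 1$ ($f{\left(B \right)} = \frac{2 B}{2 B} = 2 B \frac{1}{2 B} = 1$)
$\left(b{\left(d{\left(N{\left(6,0 \right)},-5 \right)} \right)} + m{\left(\left(-3\right) 7 \cdot 6,-165 \right)}\right) - f{\left(479 \right)} = \left(-11 + \left(334 + \left(-3\right) 7 \cdot 6 - 165\right)\right) - 1 = \left(-11 - -43\right) - 1 = \left(-11 + 43\right) - 1 = 32 - 1 = 31$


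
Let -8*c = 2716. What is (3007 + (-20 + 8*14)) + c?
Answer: 5519/2 ≈ 2759.5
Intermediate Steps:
c = -679/2 (c = -⅛*2716 = -679/2 ≈ -339.50)
(3007 + (-20 + 8*14)) + c = (3007 + (-20 + 8*14)) - 679/2 = (3007 + (-20 + 112)) - 679/2 = (3007 + 92) - 679/2 = 3099 - 679/2 = 5519/2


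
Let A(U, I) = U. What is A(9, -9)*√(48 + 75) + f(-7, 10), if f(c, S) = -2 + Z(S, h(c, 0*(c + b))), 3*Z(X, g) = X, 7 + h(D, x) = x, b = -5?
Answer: 4/3 + 9*√123 ≈ 101.15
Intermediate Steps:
h(D, x) = -7 + x
Z(X, g) = X/3
f(c, S) = -2 + S/3
A(9, -9)*√(48 + 75) + f(-7, 10) = 9*√(48 + 75) + (-2 + (⅓)*10) = 9*√123 + (-2 + 10/3) = 9*√123 + 4/3 = 4/3 + 9*√123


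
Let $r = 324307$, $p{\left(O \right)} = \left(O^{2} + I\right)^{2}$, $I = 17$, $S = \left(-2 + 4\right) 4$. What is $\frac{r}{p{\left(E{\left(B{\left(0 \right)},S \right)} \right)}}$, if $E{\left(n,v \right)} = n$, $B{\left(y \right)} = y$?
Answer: $\frac{324307}{289} \approx 1122.2$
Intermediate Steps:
$S = 8$ ($S = 2 \cdot 4 = 8$)
$p{\left(O \right)} = \left(17 + O^{2}\right)^{2}$ ($p{\left(O \right)} = \left(O^{2} + 17\right)^{2} = \left(17 + O^{2}\right)^{2}$)
$\frac{r}{p{\left(E{\left(B{\left(0 \right)},S \right)} \right)}} = \frac{324307}{\left(17 + 0^{2}\right)^{2}} = \frac{324307}{\left(17 + 0\right)^{2}} = \frac{324307}{17^{2}} = \frac{324307}{289}$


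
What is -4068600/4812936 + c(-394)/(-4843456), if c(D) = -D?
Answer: -410582945383/485650911392 ≈ -0.84543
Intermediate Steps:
-4068600/4812936 + c(-394)/(-4843456) = -4068600/4812936 - 1*(-394)/(-4843456) = -4068600*1/4812936 + 394*(-1/4843456) = -169525/200539 - 197/2421728 = -410582945383/485650911392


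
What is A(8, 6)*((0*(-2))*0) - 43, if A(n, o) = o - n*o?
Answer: -43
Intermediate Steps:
A(n, o) = o - n*o
A(8, 6)*((0*(-2))*0) - 43 = (6*(1 - 1*8))*((0*(-2))*0) - 43 = (6*(1 - 8))*(0*0) - 43 = (6*(-7))*0 - 43 = -42*0 - 43 = 0 - 43 = -43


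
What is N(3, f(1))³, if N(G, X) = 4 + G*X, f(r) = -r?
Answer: 1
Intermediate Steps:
N(3, f(1))³ = (4 + 3*(-1*1))³ = (4 + 3*(-1))³ = (4 - 3)³ = 1³ = 1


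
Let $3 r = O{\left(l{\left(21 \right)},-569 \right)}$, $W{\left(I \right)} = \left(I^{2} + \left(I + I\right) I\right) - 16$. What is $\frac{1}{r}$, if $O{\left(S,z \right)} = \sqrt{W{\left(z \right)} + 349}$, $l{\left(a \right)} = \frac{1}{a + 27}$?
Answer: $\frac{\sqrt{60726}}{80968} \approx 0.0030435$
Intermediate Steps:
$W{\left(I \right)} = -16 + 3 I^{2}$ ($W{\left(I \right)} = \left(I^{2} + 2 I I\right) - 16 = \left(I^{2} + 2 I^{2}\right) - 16 = 3 I^{2} - 16 = -16 + 3 I^{2}$)
$l{\left(a \right)} = \frac{1}{27 + a}$
$O{\left(S,z \right)} = \sqrt{333 + 3 z^{2}}$ ($O{\left(S,z \right)} = \sqrt{\left(-16 + 3 z^{2}\right) + 349} = \sqrt{333 + 3 z^{2}}$)
$r = \frac{4 \sqrt{60726}}{3}$ ($r = \frac{\sqrt{333 + 3 \left(-569\right)^{2}}}{3} = \frac{\sqrt{333 + 3 \cdot 323761}}{3} = \frac{\sqrt{333 + 971283}}{3} = \frac{\sqrt{971616}}{3} = \frac{4 \sqrt{60726}}{3} \approx 328.57$)
$\frac{1}{r} = \frac{1}{\frac{4}{3} \sqrt{60726}} = \frac{\sqrt{60726}}{80968}$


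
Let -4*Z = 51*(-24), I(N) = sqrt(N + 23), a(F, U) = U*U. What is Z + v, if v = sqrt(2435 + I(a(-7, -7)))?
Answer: 306 + sqrt(2435 + 6*sqrt(2)) ≈ 355.43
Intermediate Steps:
a(F, U) = U**2
I(N) = sqrt(23 + N)
v = sqrt(2435 + 6*sqrt(2)) (v = sqrt(2435 + sqrt(23 + (-7)**2)) = sqrt(2435 + sqrt(23 + 49)) = sqrt(2435 + sqrt(72)) = sqrt(2435 + 6*sqrt(2)) ≈ 49.432)
Z = 306 (Z = -51*(-24)/4 = -1/4*(-1224) = 306)
Z + v = 306 + sqrt(2435 + 6*sqrt(2))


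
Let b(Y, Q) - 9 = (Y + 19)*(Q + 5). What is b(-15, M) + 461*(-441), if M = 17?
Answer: -203204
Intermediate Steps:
b(Y, Q) = 9 + (5 + Q)*(19 + Y) (b(Y, Q) = 9 + (Y + 19)*(Q + 5) = 9 + (19 + Y)*(5 + Q) = 9 + (5 + Q)*(19 + Y))
b(-15, M) + 461*(-441) = (104 + 5*(-15) + 19*17 + 17*(-15)) + 461*(-441) = (104 - 75 + 323 - 255) - 203301 = 97 - 203301 = -203204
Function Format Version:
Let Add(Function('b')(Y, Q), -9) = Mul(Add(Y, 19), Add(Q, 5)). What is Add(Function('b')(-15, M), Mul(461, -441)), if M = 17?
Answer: -203204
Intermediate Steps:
Function('b')(Y, Q) = Add(9, Mul(Add(5, Q), Add(19, Y))) (Function('b')(Y, Q) = Add(9, Mul(Add(Y, 19), Add(Q, 5))) = Add(9, Mul(Add(19, Y), Add(5, Q))) = Add(9, Mul(Add(5, Q), Add(19, Y))))
Add(Function('b')(-15, M), Mul(461, -441)) = Add(Add(104, Mul(5, -15), Mul(19, 17), Mul(17, -15)), Mul(461, -441)) = Add(Add(104, -75, 323, -255), -203301) = Add(97, -203301) = -203204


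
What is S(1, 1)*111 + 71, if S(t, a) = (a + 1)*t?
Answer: 293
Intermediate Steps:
S(t, a) = t*(1 + a) (S(t, a) = (1 + a)*t = t*(1 + a))
S(1, 1)*111 + 71 = (1*(1 + 1))*111 + 71 = (1*2)*111 + 71 = 2*111 + 71 = 222 + 71 = 293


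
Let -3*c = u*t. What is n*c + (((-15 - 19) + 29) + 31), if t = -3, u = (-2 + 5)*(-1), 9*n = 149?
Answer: -71/3 ≈ -23.667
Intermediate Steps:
n = 149/9 (n = (⅑)*149 = 149/9 ≈ 16.556)
u = -3 (u = 3*(-1) = -3)
c = -3 (c = -(-1)*(-3) = -⅓*9 = -3)
n*c + (((-15 - 19) + 29) + 31) = (149/9)*(-3) + (((-15 - 19) + 29) + 31) = -149/3 + ((-34 + 29) + 31) = -149/3 + (-5 + 31) = -149/3 + 26 = -71/3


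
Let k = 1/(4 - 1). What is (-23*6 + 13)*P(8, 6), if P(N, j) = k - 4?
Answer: 1375/3 ≈ 458.33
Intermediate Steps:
k = ⅓ (k = 1/3 = ⅓ ≈ 0.33333)
P(N, j) = -11/3 (P(N, j) = ⅓ - 4 = -11/3)
(-23*6 + 13)*P(8, 6) = (-23*6 + 13)*(-11/3) = (-138 + 13)*(-11/3) = -125*(-11/3) = 1375/3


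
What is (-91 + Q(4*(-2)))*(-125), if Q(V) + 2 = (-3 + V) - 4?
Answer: 13500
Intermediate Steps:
Q(V) = -9 + V (Q(V) = -2 + ((-3 + V) - 4) = -2 + (-7 + V) = -9 + V)
(-91 + Q(4*(-2)))*(-125) = (-91 + (-9 + 4*(-2)))*(-125) = (-91 + (-9 - 8))*(-125) = (-91 - 17)*(-125) = -108*(-125) = 13500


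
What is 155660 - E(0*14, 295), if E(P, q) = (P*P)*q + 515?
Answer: 155145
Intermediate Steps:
E(P, q) = 515 + q*P² (E(P, q) = P²*q + 515 = q*P² + 515 = 515 + q*P²)
155660 - E(0*14, 295) = 155660 - (515 + 295*(0*14)²) = 155660 - (515 + 295*0²) = 155660 - (515 + 295*0) = 155660 - (515 + 0) = 155660 - 1*515 = 155660 - 515 = 155145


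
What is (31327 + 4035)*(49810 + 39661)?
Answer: 3163873502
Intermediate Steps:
(31327 + 4035)*(49810 + 39661) = 35362*89471 = 3163873502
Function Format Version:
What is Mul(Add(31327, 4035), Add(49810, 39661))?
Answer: 3163873502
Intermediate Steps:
Mul(Add(31327, 4035), Add(49810, 39661)) = Mul(35362, 89471) = 3163873502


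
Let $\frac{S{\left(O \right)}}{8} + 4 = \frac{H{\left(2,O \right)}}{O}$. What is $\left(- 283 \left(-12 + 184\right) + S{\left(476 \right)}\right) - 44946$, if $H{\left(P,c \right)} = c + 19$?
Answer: $- \frac{11143836}{119} \approx -93646.0$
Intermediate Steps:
$H{\left(P,c \right)} = 19 + c$
$S{\left(O \right)} = -32 + \frac{8 \left(19 + O\right)}{O}$ ($S{\left(O \right)} = -32 + 8 \frac{19 + O}{O} = -32 + \frac{8 \left(19 + O\right)}{O}$)
$\left(- 283 \left(-12 + 184\right) + S{\left(476 \right)}\right) - 44946 = \left(- 283 \left(-12 + 184\right) - \left(24 - \frac{152}{476}\right)\right) - 44946 = \left(\left(-283\right) 172 + \left(-24 + 152 \cdot \frac{1}{476}\right)\right) - 44946 = \left(-48676 + \left(-24 + \frac{38}{119}\right)\right) - 44946 = \left(-48676 - \frac{2818}{119}\right) - 44946 = - \frac{5795262}{119} - 44946 = - \frac{11143836}{119}$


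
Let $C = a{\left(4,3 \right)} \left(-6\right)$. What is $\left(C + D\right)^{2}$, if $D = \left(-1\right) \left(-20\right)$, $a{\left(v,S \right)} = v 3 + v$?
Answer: $5776$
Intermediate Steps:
$a{\left(v,S \right)} = 4 v$ ($a{\left(v,S \right)} = 3 v + v = 4 v$)
$D = 20$
$C = -96$ ($C = 4 \cdot 4 \left(-6\right) = 16 \left(-6\right) = -96$)
$\left(C + D\right)^{2} = \left(-96 + 20\right)^{2} = \left(-76\right)^{2} = 5776$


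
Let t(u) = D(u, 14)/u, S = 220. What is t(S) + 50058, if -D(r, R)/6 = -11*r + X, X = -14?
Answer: 2756841/55 ≈ 50124.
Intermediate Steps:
D(r, R) = 84 + 66*r (D(r, R) = -6*(-11*r - 14) = -6*(-14 - 11*r) = 84 + 66*r)
t(u) = (84 + 66*u)/u
t(S) + 50058 = (66 + 84/220) + 50058 = (66 + 84*(1/220)) + 50058 = (66 + 21/55) + 50058 = 3651/55 + 50058 = 2756841/55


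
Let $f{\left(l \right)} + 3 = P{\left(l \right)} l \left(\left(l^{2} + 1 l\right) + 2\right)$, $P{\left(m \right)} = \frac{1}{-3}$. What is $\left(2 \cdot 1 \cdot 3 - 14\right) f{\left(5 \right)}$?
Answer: $\frac{1352}{3} \approx 450.67$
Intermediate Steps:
$P{\left(m \right)} = - \frac{1}{3}$
$f{\left(l \right)} = -3 - \frac{l \left(2 + l + l^{2}\right)}{3}$ ($f{\left(l \right)} = -3 + - \frac{l}{3} \left(\left(l^{2} + 1 l\right) + 2\right) = -3 + - \frac{l}{3} \left(\left(l^{2} + l\right) + 2\right) = -3 + - \frac{l}{3} \left(\left(l + l^{2}\right) + 2\right) = -3 + - \frac{l}{3} \left(2 + l + l^{2}\right) = -3 - \frac{l \left(2 + l + l^{2}\right)}{3}$)
$\left(2 \cdot 1 \cdot 3 - 14\right) f{\left(5 \right)} = \left(2 \cdot 1 \cdot 3 - 14\right) \left(-3 - \frac{10}{3} - \frac{5^{2}}{3} - \frac{5^{3}}{3}\right) = \left(2 \cdot 3 - 14\right) \left(-3 - \frac{10}{3} - \frac{25}{3} - \frac{125}{3}\right) = \left(6 - 14\right) \left(-3 - \frac{10}{3} - \frac{25}{3} - \frac{125}{3}\right) = \left(-8\right) \left(- \frac{169}{3}\right) = \frac{1352}{3}$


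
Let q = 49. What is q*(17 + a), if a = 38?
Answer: 2695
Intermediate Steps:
q*(17 + a) = 49*(17 + 38) = 49*55 = 2695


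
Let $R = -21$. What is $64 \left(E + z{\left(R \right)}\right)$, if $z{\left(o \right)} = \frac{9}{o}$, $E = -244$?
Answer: $- \frac{109504}{7} \approx -15643.0$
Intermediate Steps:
$64 \left(E + z{\left(R \right)}\right) = 64 \left(-244 + \frac{9}{-21}\right) = 64 \left(-244 + 9 \left(- \frac{1}{21}\right)\right) = 64 \left(-244 - \frac{3}{7}\right) = 64 \left(- \frac{1711}{7}\right) = - \frac{109504}{7}$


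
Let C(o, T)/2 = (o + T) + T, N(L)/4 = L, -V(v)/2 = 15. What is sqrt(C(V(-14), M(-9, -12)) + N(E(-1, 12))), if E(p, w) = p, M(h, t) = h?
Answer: 10*I ≈ 10.0*I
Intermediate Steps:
V(v) = -30 (V(v) = -2*15 = -30)
N(L) = 4*L
C(o, T) = 2*o + 4*T (C(o, T) = 2*((o + T) + T) = 2*((T + o) + T) = 2*(o + 2*T) = 2*o + 4*T)
sqrt(C(V(-14), M(-9, -12)) + N(E(-1, 12))) = sqrt((2*(-30) + 4*(-9)) + 4*(-1)) = sqrt((-60 - 36) - 4) = sqrt(-96 - 4) = sqrt(-100) = 10*I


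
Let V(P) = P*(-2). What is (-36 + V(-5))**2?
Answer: 676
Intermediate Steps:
V(P) = -2*P
(-36 + V(-5))**2 = (-36 - 2*(-5))**2 = (-36 + 10)**2 = (-26)**2 = 676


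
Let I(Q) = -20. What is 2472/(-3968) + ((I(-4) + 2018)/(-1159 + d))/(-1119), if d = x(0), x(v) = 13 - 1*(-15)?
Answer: -43341777/69748016 ≈ -0.62140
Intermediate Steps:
x(v) = 28 (x(v) = 13 + 15 = 28)
d = 28
2472/(-3968) + ((I(-4) + 2018)/(-1159 + d))/(-1119) = 2472/(-3968) + ((-20 + 2018)/(-1159 + 28))/(-1119) = 2472*(-1/3968) + (1998/(-1131))*(-1/1119) = -309/496 + (1998*(-1/1131))*(-1/1119) = -309/496 - 666/377*(-1/1119) = -309/496 + 222/140621 = -43341777/69748016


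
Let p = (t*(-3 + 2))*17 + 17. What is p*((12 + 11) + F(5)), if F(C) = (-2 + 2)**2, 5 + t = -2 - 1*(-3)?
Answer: 1955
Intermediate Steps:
t = -4 (t = -5 + (-2 - 1*(-3)) = -5 + (-2 + 3) = -5 + 1 = -4)
F(C) = 0 (F(C) = 0**2 = 0)
p = 85 (p = -4*(-3 + 2)*17 + 17 = -4*(-1)*17 + 17 = 4*17 + 17 = 68 + 17 = 85)
p*((12 + 11) + F(5)) = 85*((12 + 11) + 0) = 85*(23 + 0) = 85*23 = 1955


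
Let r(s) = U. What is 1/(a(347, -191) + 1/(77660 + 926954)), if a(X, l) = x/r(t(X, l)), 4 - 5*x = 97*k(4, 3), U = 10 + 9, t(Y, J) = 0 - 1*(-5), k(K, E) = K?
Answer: -95438330/385771681 ≈ -0.24740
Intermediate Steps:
t(Y, J) = 5 (t(Y, J) = 0 + 5 = 5)
U = 19
r(s) = 19
x = -384/5 (x = ⅘ - 97*4/5 = ⅘ - ⅕*388 = ⅘ - 388/5 = -384/5 ≈ -76.800)
a(X, l) = -384/95 (a(X, l) = -384/5/19 = -384/5*1/19 = -384/95)
1/(a(347, -191) + 1/(77660 + 926954)) = 1/(-384/95 + 1/(77660 + 926954)) = 1/(-384/95 + 1/1004614) = 1/(-385771681/95438330) = -95438330/385771681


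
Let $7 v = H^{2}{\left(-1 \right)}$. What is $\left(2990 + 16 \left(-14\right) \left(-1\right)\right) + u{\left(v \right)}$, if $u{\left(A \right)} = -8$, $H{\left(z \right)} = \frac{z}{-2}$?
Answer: $3206$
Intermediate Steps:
$H{\left(z \right)} = - \frac{z}{2}$ ($H{\left(z \right)} = z \left(- \frac{1}{2}\right) = - \frac{z}{2}$)
$v = \frac{1}{28}$ ($v = \frac{\left(\left(- \frac{1}{2}\right) \left(-1\right)\right)^{2}}{7} = \frac{1}{7 \cdot 4} = \frac{1}{7} \cdot \frac{1}{4} = \frac{1}{28} \approx 0.035714$)
$\left(2990 + 16 \left(-14\right) \left(-1\right)\right) + u{\left(v \right)} = \left(2990 + 16 \left(-14\right) \left(-1\right)\right) - 8 = \left(2990 - -224\right) - 8 = \left(2990 + 224\right) - 8 = 3214 - 8 = 3206$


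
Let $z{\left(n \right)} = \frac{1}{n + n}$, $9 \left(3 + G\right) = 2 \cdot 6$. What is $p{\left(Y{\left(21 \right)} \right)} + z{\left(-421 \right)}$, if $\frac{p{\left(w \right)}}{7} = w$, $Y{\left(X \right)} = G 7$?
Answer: $- \frac{206293}{2526} \approx -81.668$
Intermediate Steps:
$G = - \frac{5}{3}$ ($G = -3 + \frac{2 \cdot 6}{9} = -3 + \frac{1}{9} \cdot 12 = -3 + \frac{4}{3} = - \frac{5}{3} \approx -1.6667$)
$Y{\left(X \right)} = - \frac{35}{3}$ ($Y{\left(X \right)} = \left(- \frac{5}{3}\right) 7 = - \frac{35}{3}$)
$p{\left(w \right)} = 7 w$
$z{\left(n \right)} = \frac{1}{2 n}$
$p{\left(Y{\left(21 \right)} \right)} + z{\left(-421 \right)} = 7 \left(- \frac{35}{3}\right) + \frac{1}{2 \left(-421\right)} = - \frac{245}{3} + \frac{1}{2} \left(- \frac{1}{421}\right) = - \frac{245}{3} - \frac{1}{842} = - \frac{206293}{2526}$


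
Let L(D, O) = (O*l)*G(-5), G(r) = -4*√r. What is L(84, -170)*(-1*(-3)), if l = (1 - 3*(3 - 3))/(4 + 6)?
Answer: 204*I*√5 ≈ 456.16*I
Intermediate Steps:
l = ⅒ (l = (1 - 3*0)/10 = (1 + 0)*(⅒) = 1*(⅒) = ⅒ ≈ 0.10000)
L(D, O) = -2*I*O*√5/5 (L(D, O) = (O*(⅒))*(-4*I*√5) = (O/10)*(-4*I*√5) = -2*I*O*√5/5)
L(84, -170)*(-1*(-3)) = (-⅖*I*(-170)*√5)*(-1*(-3)) = (68*I*√5)*3 = 204*I*√5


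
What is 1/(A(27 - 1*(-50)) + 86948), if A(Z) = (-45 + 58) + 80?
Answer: 1/87041 ≈ 1.1489e-5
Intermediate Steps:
A(Z) = 93 (A(Z) = 13 + 80 = 93)
1/(A(27 - 1*(-50)) + 86948) = 1/(93 + 86948) = 1/87041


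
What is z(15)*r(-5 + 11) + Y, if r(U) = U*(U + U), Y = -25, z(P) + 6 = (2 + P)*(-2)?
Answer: -2905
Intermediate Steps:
z(P) = -10 - 2*P (z(P) = -6 + (2 + P)*(-2) = -6 + (-4 - 2*P) = -10 - 2*P)
r(U) = 2*U**2 (r(U) = U*(2*U) = 2*U**2)
z(15)*r(-5 + 11) + Y = (-10 - 2*15)*(2*(-5 + 11)**2) - 25 = (-10 - 30)*(2*6**2) - 25 = -80*36 - 25 = -40*72 - 25 = -2880 - 25 = -2905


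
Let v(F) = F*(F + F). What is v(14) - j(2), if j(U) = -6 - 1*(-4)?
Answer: 394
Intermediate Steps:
v(F) = 2*F**2 (v(F) = F*(2*F) = 2*F**2)
j(U) = -2 (j(U) = -6 + 4 = -2)
v(14) - j(2) = 2*14**2 - 1*(-2) = 2*196 + 2 = 392 + 2 = 394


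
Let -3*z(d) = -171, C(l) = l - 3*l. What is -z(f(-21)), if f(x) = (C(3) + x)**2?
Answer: -57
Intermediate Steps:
C(l) = -2*l
f(x) = (-6 + x)**2 (f(x) = (-2*3 + x)**2 = (-6 + x)**2)
z(d) = 57 (z(d) = -1/3*(-171) = 57)
-z(f(-21)) = -1*57 = -57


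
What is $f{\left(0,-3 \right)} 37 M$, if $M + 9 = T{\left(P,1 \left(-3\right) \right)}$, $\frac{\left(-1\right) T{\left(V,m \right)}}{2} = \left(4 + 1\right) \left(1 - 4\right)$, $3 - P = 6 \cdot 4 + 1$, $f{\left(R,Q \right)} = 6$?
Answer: $4662$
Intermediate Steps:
$P = -22$ ($P = 3 - \left(6 \cdot 4 + 1\right) = 3 - \left(24 + 1\right) = 3 - 25 = -22$)
$T{\left(V,m \right)} = 30$ ($T{\left(V,m \right)} = - 2 \left(4 + 1\right) \left(1 - 4\right) = - 2 \cdot 5 \left(-3\right) = \left(-2\right) \left(-15\right) = 30$)
$M = 21$ ($M = -9 + 30 = 21$)
$f{\left(0,-3 \right)} 37 M = 6 \cdot 37 \cdot 21 = 222 \cdot 21 = 4662$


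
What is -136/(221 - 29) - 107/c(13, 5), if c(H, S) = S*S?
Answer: -2993/600 ≈ -4.9883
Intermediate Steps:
c(H, S) = S²
-136/(221 - 29) - 107/c(13, 5) = -136/(221 - 29) - 107/(5²) = -136/192 - 107/25 = -136*1/192 - 107*1/25 = -17/24 - 107/25 = -2993/600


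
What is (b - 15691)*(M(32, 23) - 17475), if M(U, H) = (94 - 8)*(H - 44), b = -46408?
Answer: 1197330819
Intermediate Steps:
M(U, H) = -3784 + 86*H (M(U, H) = 86*(-44 + H) = -3784 + 86*H)
(b - 15691)*(M(32, 23) - 17475) = (-46408 - 15691)*((-3784 + 86*23) - 17475) = -62099*((-3784 + 1978) - 17475) = -62099*(-1806 - 17475) = -62099*(-19281) = 1197330819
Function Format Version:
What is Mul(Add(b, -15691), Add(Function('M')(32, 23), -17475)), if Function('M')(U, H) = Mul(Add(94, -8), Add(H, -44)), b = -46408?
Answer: 1197330819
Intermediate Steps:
Function('M')(U, H) = Add(-3784, Mul(86, H)) (Function('M')(U, H) = Mul(86, Add(-44, H)) = Add(-3784, Mul(86, H)))
Mul(Add(b, -15691), Add(Function('M')(32, 23), -17475)) = Mul(Add(-46408, -15691), Add(Add(-3784, Mul(86, 23)), -17475)) = Mul(-62099, Add(Add(-3784, 1978), -17475)) = Mul(-62099, Add(-1806, -17475)) = Mul(-62099, -19281) = 1197330819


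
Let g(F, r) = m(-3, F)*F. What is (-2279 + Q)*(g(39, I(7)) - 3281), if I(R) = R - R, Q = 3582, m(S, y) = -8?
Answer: -4681679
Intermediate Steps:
I(R) = 0
g(F, r) = -8*F
(-2279 + Q)*(g(39, I(7)) - 3281) = (-2279 + 3582)*(-8*39 - 3281) = 1303*(-312 - 3281) = 1303*(-3593) = -4681679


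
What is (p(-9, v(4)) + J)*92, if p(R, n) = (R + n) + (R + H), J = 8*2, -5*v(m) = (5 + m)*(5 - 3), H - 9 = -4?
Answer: -276/5 ≈ -55.200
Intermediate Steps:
H = 5 (H = 9 - 4 = 5)
v(m) = -2 - 2*m/5 (v(m) = -(5 + m)*(5 - 3)/5 = -(5 + m)*2/5 = -(10 + 2*m)/5 = -2 - 2*m/5)
J = 16
p(R, n) = 5 + n + 2*R (p(R, n) = (R + n) + (R + 5) = (R + n) + (5 + R) = 5 + n + 2*R)
(p(-9, v(4)) + J)*92 = ((5 + (-2 - 2/5*4) + 2*(-9)) + 16)*92 = ((5 + (-2 - 8/5) - 18) + 16)*92 = ((5 - 18/5 - 18) + 16)*92 = (-83/5 + 16)*92 = -3/5*92 = -276/5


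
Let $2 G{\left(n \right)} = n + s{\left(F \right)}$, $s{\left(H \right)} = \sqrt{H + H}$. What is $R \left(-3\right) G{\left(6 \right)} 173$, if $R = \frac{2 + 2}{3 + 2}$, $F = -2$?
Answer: $- \frac{6228}{5} - \frac{2076 i}{5} \approx -1245.6 - 415.2 i$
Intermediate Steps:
$s{\left(H \right)} = \sqrt{2} \sqrt{H}$ ($s{\left(H \right)} = \sqrt{2 H} = \sqrt{2} \sqrt{H}$)
$R = \frac{4}{5} \approx 0.8$
$G{\left(n \right)} = i + \frac{n}{2}$ ($G{\left(n \right)} = \frac{n + \sqrt{2} \sqrt{-2}}{2} = \frac{n + \sqrt{2} i \sqrt{2}}{2} = \frac{n + 2 i}{2} = i + \frac{n}{2}$)
$R \left(-3\right) G{\left(6 \right)} 173 = \frac{4}{5} \left(-3\right) \left(i + \frac{1}{2} \cdot 6\right) 173 = - \frac{12 \left(i + 3\right)}{5} \cdot 173 = - \frac{12 \left(3 + i\right)}{5} \cdot 173 = \left(- \frac{36}{5} - \frac{12 i}{5}\right) 173 = - \frac{6228}{5} - \frac{2076 i}{5}$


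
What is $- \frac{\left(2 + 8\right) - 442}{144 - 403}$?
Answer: $- \frac{432}{259} \approx -1.668$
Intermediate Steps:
$- \frac{\left(2 + 8\right) - 442}{144 - 403} = - \frac{10 - 442}{-259} = - \frac{\left(-432\right) \left(-1\right)}{259} = \left(-1\right) \frac{432}{259} = - \frac{432}{259}$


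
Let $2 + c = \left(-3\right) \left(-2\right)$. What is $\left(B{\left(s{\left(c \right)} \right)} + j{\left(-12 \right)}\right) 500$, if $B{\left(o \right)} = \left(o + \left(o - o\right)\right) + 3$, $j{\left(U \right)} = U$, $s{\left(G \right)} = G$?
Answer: $-2500$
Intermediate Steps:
$c = 4$ ($c = -2 - -6 = -2 + 6 = 4$)
$B{\left(o \right)} = 3 + o$ ($B{\left(o \right)} = \left(o + 0\right) + 3 = o + 3 = 3 + o$)
$\left(B{\left(s{\left(c \right)} \right)} + j{\left(-12 \right)}\right) 500 = \left(\left(3 + 4\right) - 12\right) 500 = \left(7 - 12\right) 500 = \left(-5\right) 500 = -2500$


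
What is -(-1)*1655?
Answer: 1655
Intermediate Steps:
-(-1)*1655 = -1*(-1655) = 1655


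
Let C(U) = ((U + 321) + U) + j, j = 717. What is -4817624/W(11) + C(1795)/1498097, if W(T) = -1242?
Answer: 3608636904752/930318237 ≈ 3878.9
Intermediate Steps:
C(U) = 1038 + 2*U (C(U) = ((U + 321) + U) + 717 = ((321 + U) + U) + 717 = (321 + 2*U) + 717 = 1038 + 2*U)
-4817624/W(11) + C(1795)/1498097 = -4817624/(-1242) + (1038 + 2*1795)/1498097 = -4817624*(-1/1242) + (1038 + 3590)*(1/1498097) = 2408812/621 + 4628*(1/1498097) = 2408812/621 + 4628/1498097 = 3608636904752/930318237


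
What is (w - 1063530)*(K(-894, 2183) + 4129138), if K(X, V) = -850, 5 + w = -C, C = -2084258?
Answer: 4213838512224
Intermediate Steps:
w = 2084253 (w = -5 - 1*(-2084258) = -5 + 2084258 = 2084253)
(w - 1063530)*(K(-894, 2183) + 4129138) = (2084253 - 1063530)*(-850 + 4129138) = 1020723*4128288 = 4213838512224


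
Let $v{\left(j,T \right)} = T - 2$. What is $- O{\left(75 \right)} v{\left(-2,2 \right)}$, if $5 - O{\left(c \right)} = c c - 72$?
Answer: $0$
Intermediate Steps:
$v{\left(j,T \right)} = -2 + T$
$O{\left(c \right)} = 77 - c^{2}$ ($O{\left(c \right)} = 5 - \left(c c - 72\right) = 5 - \left(c^{2} - 72\right) = 5 - \left(-72 + c^{2}\right) = 77 - c^{2}$)
$- O{\left(75 \right)} v{\left(-2,2 \right)} = - \left(77 - 75^{2}\right) \left(-2 + 2\right) = - \left(77 - 5625\right) 0 = - \left(-5548\right) 0 = \left(-1\right) 0 = 0$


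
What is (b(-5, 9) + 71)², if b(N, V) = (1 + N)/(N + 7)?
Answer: 4761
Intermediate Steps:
b(N, V) = (1 + N)/(7 + N)
(b(-5, 9) + 71)² = ((1 - 5)/(7 - 5) + 71)² = (-4/2 + 71)² = ((½)*(-4) + 71)² = (-2 + 71)² = 69² = 4761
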